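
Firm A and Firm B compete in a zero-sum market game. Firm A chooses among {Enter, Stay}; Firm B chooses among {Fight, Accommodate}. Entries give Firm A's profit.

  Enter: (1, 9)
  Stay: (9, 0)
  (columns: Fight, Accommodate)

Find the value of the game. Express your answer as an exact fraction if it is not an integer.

Row minima: Enter → 1, Stay → 0; maximin = 1.
Column maxima: Fight → 9, Accommodate → 9; minimax = 9.
1 ≠ 9, so there is no saddle point; optimal play is mixed.
Let Firm A play Enter with probability p. Expected payoff against Fight: 1p + 9(1−p) = −8p + 9; against Accommodate: 9p + 0(1−p) = 9p.
Setting these equal: −8p + 9 = 9p ⇒ −17p = -9 ⇒ p = 9/17, and the value is (-8)·(9/17) + 9 = 81/17.
For Firm B: with q = P(Fight), equating Enter's and Stay's payoffs gives −8q + 9 = 9q ⇒ q = 9/17.

81/17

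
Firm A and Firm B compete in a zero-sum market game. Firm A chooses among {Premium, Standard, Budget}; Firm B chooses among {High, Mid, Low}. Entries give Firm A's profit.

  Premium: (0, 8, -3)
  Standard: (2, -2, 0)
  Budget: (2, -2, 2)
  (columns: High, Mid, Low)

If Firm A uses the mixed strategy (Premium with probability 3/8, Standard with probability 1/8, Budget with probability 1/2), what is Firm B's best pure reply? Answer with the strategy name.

If Firm B plays High, Firm A's expected payoff is (3/8)·0 + (1/8)·2 + (1/2)·2 = 5/4.
If Firm B plays Mid, Firm A's expected payoff is (3/8)·8 + (1/8)·(-2) + (1/2)·(-2) = 7/4.
If Firm B plays Low, Firm A's expected payoff is (3/8)·(-3) + (1/8)·0 + (1/2)·2 = -1/8.
Firm B minimizes Firm A's payoff; the smallest is -1/8, so the best response is Low.

Low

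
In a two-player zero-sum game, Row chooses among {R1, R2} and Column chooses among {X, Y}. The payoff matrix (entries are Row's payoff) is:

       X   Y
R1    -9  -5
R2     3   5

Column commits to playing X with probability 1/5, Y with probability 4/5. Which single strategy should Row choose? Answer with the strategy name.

R2

Expected payoff of R1: (1/5)·(-9) + (4/5)·(-5) = -29/5.
Expected payoff of R2: (1/5)·3 + (4/5)·5 = 23/5.
The largest is 23/5, so Row's best response is R2.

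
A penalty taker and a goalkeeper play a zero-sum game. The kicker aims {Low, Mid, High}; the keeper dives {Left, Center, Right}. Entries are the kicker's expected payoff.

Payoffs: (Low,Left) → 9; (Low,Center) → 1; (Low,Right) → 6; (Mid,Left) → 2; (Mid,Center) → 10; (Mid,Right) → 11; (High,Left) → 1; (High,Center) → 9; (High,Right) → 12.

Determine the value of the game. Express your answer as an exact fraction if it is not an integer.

11/2

Row minima: Low → 1, Mid → 2, High → 1; maximin = 2.
Column maxima: Left → 9, Center → 10, Right → 12; minimax = 9.
2 ≠ 9, so there is no saddle point; optimal play is mixed.
Right is strictly dominated by Center (it gives the kicker strictly more in every row), so the keeper never plays it.
With Right eliminated, High is strictly dominated by Mid (Mid gives the kicker strictly more in every remaining column), so the kicker never plays it.
On the remaining 2×2 (Low, Mid vs Left, Center):
Let the kicker play Low with probability p. Expected payoff against Left: 9p + 2(1−p) = 7p + 2; against Center: 1p + 10(1−p) = −9p + 10.
Setting these equal: 7p + 2 = −9p + 10 ⇒ 16p = 8 ⇒ p = 1/2, and the value is (7)·(1/2) + 2 = 11/2.
For the keeper: with q = P(Left), equating Low's and Mid's payoffs gives 8q + 1 = −8q + 10 ⇒ q = 9/16.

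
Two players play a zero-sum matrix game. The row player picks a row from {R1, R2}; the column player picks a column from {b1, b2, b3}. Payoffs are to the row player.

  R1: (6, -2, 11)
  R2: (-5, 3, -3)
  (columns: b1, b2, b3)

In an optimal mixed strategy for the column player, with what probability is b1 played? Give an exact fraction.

5/16

Row minima: R1 → -2, R2 → -5; maximin = -2.
Column maxima: b1 → 6, b2 → 3, b3 → 11; minimax = 3.
-2 ≠ 3, so there is no saddle point; optimal play is mixed.
b3 is strictly dominated by b1 (it gives the row player strictly more in every row), so the column player never plays it.
On the remaining 2×2 (R1, R2 vs b1, b2):
Let the row player play R1 with probability p. Expected payoff against b1: 6p + (-5)(1−p) = 11p − 5; against b2: (-2)p + 3(1−p) = −5p + 3.
Setting these equal: 11p − 5 = −5p + 3 ⇒ 16p = 8 ⇒ p = 1/2, and the value is (11)·(1/2) − 5 = 1/2.
For the column player: with q = P(b1), equating R1's and R2's payoffs gives 8q − 2 = −8q + 3 ⇒ q = 5/16.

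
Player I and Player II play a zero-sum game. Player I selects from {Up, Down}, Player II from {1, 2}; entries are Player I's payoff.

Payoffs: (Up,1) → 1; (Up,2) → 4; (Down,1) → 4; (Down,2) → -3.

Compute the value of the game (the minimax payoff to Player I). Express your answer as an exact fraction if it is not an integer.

Row minima: Up → 1, Down → -3; maximin = 1.
Column maxima: 1 → 4, 2 → 4; minimax = 4.
1 ≠ 4, so there is no saddle point; optimal play is mixed.
Let Player I play Up with probability p. Expected payoff against 1: 1p + 4(1−p) = −3p + 4; against 2: 4p + (-3)(1−p) = 7p − 3.
Setting these equal: −3p + 4 = 7p − 3 ⇒ −10p = -7 ⇒ p = 7/10, and the value is (-3)·(7/10) + 4 = 19/10.
For Player II: with q = P(1), equating Up's and Down's payoffs gives −3q + 4 = 7q − 3 ⇒ q = 7/10.

19/10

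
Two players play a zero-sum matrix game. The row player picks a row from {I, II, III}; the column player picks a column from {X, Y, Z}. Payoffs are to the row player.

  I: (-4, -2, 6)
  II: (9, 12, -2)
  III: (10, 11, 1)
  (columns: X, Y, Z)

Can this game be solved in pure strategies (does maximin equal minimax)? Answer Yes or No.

No

Row minima: I → -4, II → -2, III → 1; maximin = 1.
Column maxima: X → 10, Y → 12, Z → 6; minimax = 6.
1 ≠ 6, so no pure-strategy equilibrium exists.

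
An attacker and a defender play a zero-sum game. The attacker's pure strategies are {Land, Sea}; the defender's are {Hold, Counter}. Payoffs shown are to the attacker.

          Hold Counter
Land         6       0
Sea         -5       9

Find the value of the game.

27/10

Row minima: Land → 0, Sea → -5; maximin = 0.
Column maxima: Hold → 6, Counter → 9; minimax = 6.
0 ≠ 6, so there is no saddle point; optimal play is mixed.
Let the attacker play Land with probability p. Expected payoff against Hold: 6p + (-5)(1−p) = 11p − 5; against Counter: 0p + 9(1−p) = −9p + 9.
Setting these equal: 11p − 5 = −9p + 9 ⇒ 20p = 14 ⇒ p = 7/10, and the value is (11)·(7/10) − 5 = 27/10.
For the defender: with q = P(Hold), equating Land's and Sea's payoffs gives 6q = −14q + 9 ⇒ q = 9/20.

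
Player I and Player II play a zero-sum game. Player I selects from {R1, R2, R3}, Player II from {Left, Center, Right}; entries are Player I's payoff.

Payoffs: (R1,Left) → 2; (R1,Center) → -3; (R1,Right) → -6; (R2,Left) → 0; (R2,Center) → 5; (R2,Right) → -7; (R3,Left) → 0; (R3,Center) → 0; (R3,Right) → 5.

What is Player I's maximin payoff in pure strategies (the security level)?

0

Row minima: R1 → -6, R2 → -7, R3 → 0.
The best of these is 0.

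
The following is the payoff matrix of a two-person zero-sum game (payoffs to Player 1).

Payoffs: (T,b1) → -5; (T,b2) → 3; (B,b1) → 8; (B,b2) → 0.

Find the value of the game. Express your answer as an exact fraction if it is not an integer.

3/2

Row minima: T → -5, B → 0; maximin = 0.
Column maxima: b1 → 8, b2 → 3; minimax = 3.
0 ≠ 3, so there is no saddle point; optimal play is mixed.
Let Player 1 play T with probability p. Expected payoff against b1: (-5)p + 8(1−p) = −13p + 8; against b2: 3p + 0(1−p) = 3p.
Setting these equal: −13p + 8 = 3p ⇒ −16p = -8 ⇒ p = 1/2, and the value is (-13)·(1/2) + 8 = 3/2.
For Player 2: with q = P(b1), equating T's and B's payoffs gives −8q + 3 = 8q ⇒ q = 3/16.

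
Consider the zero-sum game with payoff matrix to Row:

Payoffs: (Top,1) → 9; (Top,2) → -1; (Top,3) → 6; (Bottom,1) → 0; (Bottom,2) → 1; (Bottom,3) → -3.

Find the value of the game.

Row minima: Top → -1, Bottom → -3; maximin = -1.
Column maxima: 1 → 9, 2 → 1, 3 → 6; minimax = 1.
-1 ≠ 1, so there is no saddle point; optimal play is mixed.
1 is strictly dominated by 3 (it gives Row strictly more in every row), so Column never plays it.
On the remaining 2×2 (Top, Bottom vs 2, 3):
Let Row play Top with probability p. Expected payoff against 2: (-1)p + 1(1−p) = −2p + 1; against 3: 6p + (-3)(1−p) = 9p − 3.
Setting these equal: −2p + 1 = 9p − 3 ⇒ −11p = -4 ⇒ p = 4/11, and the value is (-2)·(4/11) + 1 = 3/11.
For Column: with q = P(2), equating Top's and Bottom's payoffs gives −7q + 6 = 4q − 3 ⇒ q = 9/11.

3/11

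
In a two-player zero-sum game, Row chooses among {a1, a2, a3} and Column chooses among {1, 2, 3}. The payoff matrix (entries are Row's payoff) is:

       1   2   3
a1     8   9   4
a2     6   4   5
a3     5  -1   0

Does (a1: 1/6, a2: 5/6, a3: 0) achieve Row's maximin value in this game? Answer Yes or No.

Yes

Against 1 this mix gives (1/6)·8 + (5/6)·6 = 19/3.
Against 2 this mix gives (1/6)·9 + (5/6)·4 = 29/6.
Against 3 this mix gives (1/6)·4 + (5/6)·5 = 29/6.
All of Column's active replies (2, 3) yield 29/6, and no column does worse for Row. The mix makes Column indifferent and guarantees 29/6, so it is optimal.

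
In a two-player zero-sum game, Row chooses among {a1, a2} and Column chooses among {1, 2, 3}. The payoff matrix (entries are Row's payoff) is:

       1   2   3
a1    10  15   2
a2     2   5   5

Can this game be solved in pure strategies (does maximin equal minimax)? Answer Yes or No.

No

Row minima: a1 → 2, a2 → 2; maximin = 2.
Column maxima: 1 → 10, 2 → 15, 3 → 5; minimax = 5.
2 ≠ 5, so no pure-strategy equilibrium exists.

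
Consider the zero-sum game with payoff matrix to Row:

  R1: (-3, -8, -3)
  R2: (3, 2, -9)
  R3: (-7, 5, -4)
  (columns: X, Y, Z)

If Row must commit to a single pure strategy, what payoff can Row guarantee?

Row minima: R1 → -8, R2 → -9, R3 → -7.
The best of these is -7.

-7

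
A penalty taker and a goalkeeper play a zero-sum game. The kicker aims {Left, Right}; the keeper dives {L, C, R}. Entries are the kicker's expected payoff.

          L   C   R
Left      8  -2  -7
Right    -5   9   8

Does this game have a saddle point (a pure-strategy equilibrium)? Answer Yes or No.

No

Row minima: Left → -7, Right → -5; maximin = -5.
Column maxima: L → 8, C → 9, R → 8; minimax = 8.
-5 ≠ 8, so no pure-strategy equilibrium exists.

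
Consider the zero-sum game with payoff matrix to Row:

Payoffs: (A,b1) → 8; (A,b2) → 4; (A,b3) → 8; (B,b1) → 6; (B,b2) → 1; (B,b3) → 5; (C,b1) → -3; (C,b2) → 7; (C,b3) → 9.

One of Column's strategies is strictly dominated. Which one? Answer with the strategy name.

b2 holds Row's payoff strictly below b3 in every row: 4 < 8, 1 < 5, 7 < 9.
So b3 is strictly dominated for Column.

b3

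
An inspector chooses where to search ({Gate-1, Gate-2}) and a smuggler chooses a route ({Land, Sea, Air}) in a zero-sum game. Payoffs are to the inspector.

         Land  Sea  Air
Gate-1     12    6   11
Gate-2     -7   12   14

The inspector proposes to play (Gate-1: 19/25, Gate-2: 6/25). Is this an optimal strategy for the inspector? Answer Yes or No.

Yes

Against Land this mix gives (19/25)·12 + (6/25)·(-7) = 186/25.
Against Sea this mix gives (19/25)·6 + (6/25)·12 = 186/25.
Against Air this mix gives (19/25)·11 + (6/25)·14 = 293/25.
All of the smuggler's active replies (Land, Sea) yield 186/25, and no column does worse for the inspector. The mix makes the smuggler indifferent and guarantees 186/25, so it is optimal.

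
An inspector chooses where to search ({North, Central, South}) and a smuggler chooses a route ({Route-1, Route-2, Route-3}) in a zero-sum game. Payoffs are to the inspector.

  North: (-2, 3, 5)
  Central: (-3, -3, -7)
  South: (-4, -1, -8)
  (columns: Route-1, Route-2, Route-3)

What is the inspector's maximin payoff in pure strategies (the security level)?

-2

Row minima: North → -2, Central → -7, South → -8.
The best of these is -2.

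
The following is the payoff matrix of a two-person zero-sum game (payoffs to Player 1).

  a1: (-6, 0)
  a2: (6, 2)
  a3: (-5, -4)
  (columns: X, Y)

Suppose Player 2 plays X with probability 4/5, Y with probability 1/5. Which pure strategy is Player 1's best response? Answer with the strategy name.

Expected payoff of a1: (4/5)·(-6) + (1/5)·0 = -24/5.
Expected payoff of a2: (4/5)·6 + (1/5)·2 = 26/5.
Expected payoff of a3: (4/5)·(-5) + (1/5)·(-4) = -24/5.
The largest is 26/5, so Player 1's best response is a2.

a2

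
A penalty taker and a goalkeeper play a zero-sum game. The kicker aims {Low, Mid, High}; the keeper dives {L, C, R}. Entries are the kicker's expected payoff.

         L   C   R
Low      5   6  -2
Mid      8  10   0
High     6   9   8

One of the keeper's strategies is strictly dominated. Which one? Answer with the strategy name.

L holds the kicker's payoff strictly below C in every row: 5 < 6, 8 < 10, 6 < 9.
So C is strictly dominated for the keeper.

C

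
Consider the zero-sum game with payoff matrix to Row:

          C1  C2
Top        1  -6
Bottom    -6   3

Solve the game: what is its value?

-33/16

Row minima: Top → -6, Bottom → -6; maximin = -6.
Column maxima: C1 → 1, C2 → 3; minimax = 1.
-6 ≠ 1, so there is no saddle point; optimal play is mixed.
Let Row play Top with probability p. Expected payoff against C1: 1p + (-6)(1−p) = 7p − 6; against C2: (-6)p + 3(1−p) = −9p + 3.
Setting these equal: 7p − 6 = −9p + 3 ⇒ 16p = 9 ⇒ p = 9/16, and the value is (7)·(9/16) − 6 = -33/16.
For Column: with q = P(C1), equating Top's and Bottom's payoffs gives 7q − 6 = −9q + 3 ⇒ q = 9/16.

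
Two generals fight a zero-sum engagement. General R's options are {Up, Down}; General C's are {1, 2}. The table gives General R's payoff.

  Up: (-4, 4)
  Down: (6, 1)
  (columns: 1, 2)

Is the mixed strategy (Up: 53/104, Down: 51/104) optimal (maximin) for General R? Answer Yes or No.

No

Against 1 this mix gives (53/104)·(-4) + (51/104)·6 = 47/52.
Against 2 this mix gives (53/104)·4 + (51/104)·1 = 263/104.
General C will play 1, holding General R to 47/52. Shifting weight toward the row that does better against 1 would raise this floor (the equalizing mix achieves 28/13 against both 1 and 2), so the proposed strategy is not optimal.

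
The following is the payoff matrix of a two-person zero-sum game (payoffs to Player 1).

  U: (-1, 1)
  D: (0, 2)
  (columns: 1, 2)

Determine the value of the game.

Row minima: U → -1, D → 0; maximin = 0.
Column maxima: 1 → 0, 2 → 2; minimax = 0.
Since maximin = minimax = 0, there is a saddle point and the value is 0.

0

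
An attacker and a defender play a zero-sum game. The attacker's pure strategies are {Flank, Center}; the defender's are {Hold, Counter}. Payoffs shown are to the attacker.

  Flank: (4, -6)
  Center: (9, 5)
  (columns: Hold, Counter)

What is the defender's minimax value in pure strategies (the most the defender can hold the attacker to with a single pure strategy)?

Column maxima: Hold → 9, Counter → 5.
The smallest of these is 5.

5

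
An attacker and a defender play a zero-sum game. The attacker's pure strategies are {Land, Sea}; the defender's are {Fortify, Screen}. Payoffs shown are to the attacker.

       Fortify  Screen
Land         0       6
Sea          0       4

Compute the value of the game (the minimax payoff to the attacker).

Row minima: Land → 0, Sea → 0; maximin = 0.
Column maxima: Fortify → 0, Screen → 6; minimax = 0.
Since maximin = minimax = 0, there is a saddle point and the value is 0.

0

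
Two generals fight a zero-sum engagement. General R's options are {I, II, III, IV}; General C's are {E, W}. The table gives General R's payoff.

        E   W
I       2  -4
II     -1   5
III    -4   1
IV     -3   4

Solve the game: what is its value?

1/2

Row minima: I → -4, II → -1, III → -4, IV → -3; maximin = -1.
Column maxima: E → 2, W → 5; minimax = 2.
-1 ≠ 2, so there is no saddle point; optimal play is mixed.
III is strictly dominated by II, so General R never plays it.
IV is strictly dominated by II, so General R never plays it.
On the remaining 2×2 (I, II vs E, W):
Let General R play I with probability p. Expected payoff against E: 2p + (-1)(1−p) = 3p − 1; against W: (-4)p + 5(1−p) = −9p + 5.
Setting these equal: 3p − 1 = −9p + 5 ⇒ 12p = 6 ⇒ p = 1/2, and the value is (3)·(1/2) − 1 = 1/2.
For General C: with q = P(E), equating I's and II's payoffs gives 6q − 4 = −6q + 5 ⇒ q = 3/4.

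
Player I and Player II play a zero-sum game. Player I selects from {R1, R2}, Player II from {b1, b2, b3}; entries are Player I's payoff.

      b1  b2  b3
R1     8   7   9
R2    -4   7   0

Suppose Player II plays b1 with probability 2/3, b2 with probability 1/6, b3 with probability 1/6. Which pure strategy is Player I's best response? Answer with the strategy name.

R1

Expected payoff of R1: (2/3)·8 + (1/6)·7 + (1/6)·9 = 8.
Expected payoff of R2: (2/3)·(-4) + (1/6)·7 + (1/6)·0 = -3/2.
The largest is 8, so Player I's best response is R1.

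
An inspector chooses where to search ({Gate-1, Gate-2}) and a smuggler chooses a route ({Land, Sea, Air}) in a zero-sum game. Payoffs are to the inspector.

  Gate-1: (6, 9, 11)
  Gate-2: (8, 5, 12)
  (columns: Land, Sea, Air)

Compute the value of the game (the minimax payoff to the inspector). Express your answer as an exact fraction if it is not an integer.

Row minima: Gate-1 → 6, Gate-2 → 5; maximin = 6.
Column maxima: Land → 8, Sea → 9, Air → 12; minimax = 8.
6 ≠ 8, so there is no saddle point; optimal play is mixed.
Air is strictly dominated by Land (it gives the inspector strictly more in every row), so the smuggler never plays it.
On the remaining 2×2 (Gate-1, Gate-2 vs Land, Sea):
Let the inspector play Gate-1 with probability p. Expected payoff against Land: 6p + 8(1−p) = −2p + 8; against Sea: 9p + 5(1−p) = 4p + 5.
Setting these equal: −2p + 8 = 4p + 5 ⇒ −6p = -3 ⇒ p = 1/2, and the value is (-2)·(1/2) + 8 = 7.
For the smuggler: with q = P(Land), equating Gate-1's and Gate-2's payoffs gives −3q + 9 = 3q + 5 ⇒ q = 2/3.

7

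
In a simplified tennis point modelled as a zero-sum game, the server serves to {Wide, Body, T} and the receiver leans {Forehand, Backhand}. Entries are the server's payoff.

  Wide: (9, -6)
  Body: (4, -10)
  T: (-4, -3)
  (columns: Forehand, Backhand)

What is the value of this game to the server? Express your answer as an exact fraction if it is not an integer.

-51/16

Row minima: Wide → -6, Body → -10, T → -4; maximin = -4.
Column maxima: Forehand → 9, Backhand → -3; minimax = -3.
-4 ≠ -3, so there is no saddle point; optimal play is mixed.
Body is strictly dominated by Wide, so the server never plays it.
On the remaining 2×2 (Wide, T vs Forehand, Backhand):
Let the server play Wide with probability p. Expected payoff against Forehand: 9p + (-4)(1−p) = 13p − 4; against Backhand: (-6)p + (-3)(1−p) = −3p − 3.
Setting these equal: 13p − 4 = −3p − 3 ⇒ 16p = 1 ⇒ p = 1/16, and the value is (13)·(1/16) − 4 = -51/16.
For the receiver: with q = P(Forehand), equating Wide's and T's payoffs gives 15q − 6 = −q − 3 ⇒ q = 3/16.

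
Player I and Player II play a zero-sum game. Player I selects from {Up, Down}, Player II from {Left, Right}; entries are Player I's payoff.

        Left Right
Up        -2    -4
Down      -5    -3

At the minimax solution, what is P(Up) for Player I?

Row minima: Up → -4, Down → -5; maximin = -4.
Column maxima: Left → -2, Right → -3; minimax = -3.
-4 ≠ -3, so there is no saddle point; optimal play is mixed.
Let Player I play Up with probability p. Expected payoff against Left: (-2)p + (-5)(1−p) = 3p − 5; against Right: (-4)p + (-3)(1−p) = −p − 3.
Setting these equal: 3p − 5 = −p − 3 ⇒ 4p = 2 ⇒ p = 1/2, and the value is (3)·(1/2) − 5 = -7/2.
For Player II: with q = P(Left), equating Up's and Down's payoffs gives 2q − 4 = −2q − 3 ⇒ q = 1/4.

1/2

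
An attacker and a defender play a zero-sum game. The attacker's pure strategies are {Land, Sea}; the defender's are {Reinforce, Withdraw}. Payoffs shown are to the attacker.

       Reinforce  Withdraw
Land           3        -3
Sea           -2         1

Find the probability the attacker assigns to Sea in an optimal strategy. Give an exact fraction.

Row minima: Land → -3, Sea → -2; maximin = -2.
Column maxima: Reinforce → 3, Withdraw → 1; minimax = 1.
-2 ≠ 1, so there is no saddle point; optimal play is mixed.
Let the attacker play Land with probability p. Expected payoff against Reinforce: 3p + (-2)(1−p) = 5p − 2; against Withdraw: (-3)p + 1(1−p) = −4p + 1.
Setting these equal: 5p − 2 = −4p + 1 ⇒ 9p = 3 ⇒ p = 1/3, and the value is (5)·(1/3) − 2 = -1/3.
For the defender: with q = P(Reinforce), equating Land's and Sea's payoffs gives 6q − 3 = −3q + 1 ⇒ q = 4/9.

2/3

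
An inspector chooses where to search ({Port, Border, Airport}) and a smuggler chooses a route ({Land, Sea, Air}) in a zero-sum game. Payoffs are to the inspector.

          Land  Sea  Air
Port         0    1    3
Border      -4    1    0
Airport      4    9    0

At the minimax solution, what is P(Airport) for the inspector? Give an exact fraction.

3/7

Row minima: Port → 0, Border → -4, Airport → 0; maximin = 0.
Column maxima: Land → 4, Sea → 9, Air → 3; minimax = 3.
0 ≠ 3, so there is no saddle point; optimal play is mixed.
Sea is strictly dominated by Land (it gives the inspector strictly more in every row), so the smuggler never plays it.
With Sea eliminated, Border is strictly dominated by Port (Port gives the inspector strictly more in every remaining column), so the inspector never plays it.
On the remaining 2×2 (Port, Airport vs Land, Air):
Let the inspector play Port with probability p. Expected payoff against Land: 0p + 4(1−p) = −4p + 4; against Air: 3p + 0(1−p) = 3p.
Setting these equal: −4p + 4 = 3p ⇒ −7p = -4 ⇒ p = 4/7, and the value is (-4)·(4/7) + 4 = 12/7.
For the smuggler: with q = P(Land), equating Port's and Airport's payoffs gives −3q + 3 = 4q ⇒ q = 3/7.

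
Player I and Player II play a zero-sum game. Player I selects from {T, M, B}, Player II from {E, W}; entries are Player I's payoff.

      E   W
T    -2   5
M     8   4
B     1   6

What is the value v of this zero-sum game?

44/9

Row minima: T → -2, M → 4, B → 1; maximin = 4.
Column maxima: E → 8, W → 6; minimax = 6.
4 ≠ 6, so there is no saddle point; optimal play is mixed.
T is strictly dominated by B, so Player I never plays it.
On the remaining 2×2 (M, B vs E, W):
Let Player I play M with probability p. Expected payoff against E: 8p + 1(1−p) = 7p + 1; against W: 4p + 6(1−p) = −2p + 6.
Setting these equal: 7p + 1 = −2p + 6 ⇒ 9p = 5 ⇒ p = 5/9, and the value is (7)·(5/9) + 1 = 44/9.
For Player II: with q = P(E), equating M's and B's payoffs gives 4q + 4 = −5q + 6 ⇒ q = 2/9.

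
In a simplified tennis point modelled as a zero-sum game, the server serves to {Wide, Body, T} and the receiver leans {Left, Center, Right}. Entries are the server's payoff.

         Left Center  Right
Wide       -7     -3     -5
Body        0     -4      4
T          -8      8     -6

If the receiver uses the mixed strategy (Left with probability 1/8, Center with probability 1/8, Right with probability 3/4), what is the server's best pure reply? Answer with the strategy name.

Expected payoff of Wide: (1/8)·(-7) + (1/8)·(-3) + (3/4)·(-5) = -5.
Expected payoff of Body: (1/8)·0 + (1/8)·(-4) + (3/4)·4 = 5/2.
Expected payoff of T: (1/8)·(-8) + (1/8)·8 + (3/4)·(-6) = -9/2.
The largest is 5/2, so the server's best response is Body.

Body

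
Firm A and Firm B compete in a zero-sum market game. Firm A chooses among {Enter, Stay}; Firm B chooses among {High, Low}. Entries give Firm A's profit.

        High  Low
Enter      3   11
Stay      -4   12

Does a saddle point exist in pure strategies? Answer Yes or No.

Row minima: Enter → 3, Stay → -4; maximin = 3.
Column maxima: High → 3, Low → 12; minimax = 3.
maximin = minimax = 3, so a saddle point exists.

Yes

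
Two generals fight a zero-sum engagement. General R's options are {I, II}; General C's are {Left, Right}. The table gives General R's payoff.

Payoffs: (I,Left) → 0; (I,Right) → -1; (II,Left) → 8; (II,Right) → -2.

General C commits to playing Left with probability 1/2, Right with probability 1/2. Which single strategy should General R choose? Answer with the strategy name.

Expected payoff of I: (1/2)·0 + (1/2)·(-1) = -1/2.
Expected payoff of II: (1/2)·8 + (1/2)·(-2) = 3.
The largest is 3, so General R's best response is II.

II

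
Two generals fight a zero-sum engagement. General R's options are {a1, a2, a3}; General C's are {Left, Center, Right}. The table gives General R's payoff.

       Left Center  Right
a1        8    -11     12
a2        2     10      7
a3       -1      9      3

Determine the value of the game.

Row minima: a1 → -11, a2 → 2, a3 → -1; maximin = 2.
Column maxima: Left → 8, Center → 10, Right → 12; minimax = 8.
2 ≠ 8, so there is no saddle point; optimal play is mixed.
a3 is strictly dominated by a2, so General R never plays it.
Right is strictly dominated by Left (it gives General R strictly more in every row), so General C never plays it.
On the remaining 2×2 (a1, a2 vs Left, Center):
Let General R play a1 with probability p. Expected payoff against Left: 8p + 2(1−p) = 6p + 2; against Center: (-11)p + 10(1−p) = −21p + 10.
Setting these equal: 6p + 2 = −21p + 10 ⇒ 27p = 8 ⇒ p = 8/27, and the value is (6)·(8/27) + 2 = 34/9.
For General C: with q = P(Left), equating a1's and a2's payoffs gives 19q − 11 = −8q + 10 ⇒ q = 7/9.

34/9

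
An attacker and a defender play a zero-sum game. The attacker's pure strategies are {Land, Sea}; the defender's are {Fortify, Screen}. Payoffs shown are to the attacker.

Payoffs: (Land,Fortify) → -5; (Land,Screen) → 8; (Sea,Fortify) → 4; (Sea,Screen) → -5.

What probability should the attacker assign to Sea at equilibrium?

13/22

Row minima: Land → -5, Sea → -5; maximin = -5.
Column maxima: Fortify → 4, Screen → 8; minimax = 4.
-5 ≠ 4, so there is no saddle point; optimal play is mixed.
Let the attacker play Land with probability p. Expected payoff against Fortify: (-5)p + 4(1−p) = −9p + 4; against Screen: 8p + (-5)(1−p) = 13p − 5.
Setting these equal: −9p + 4 = 13p − 5 ⇒ −22p = -9 ⇒ p = 9/22, and the value is (-9)·(9/22) + 4 = 7/22.
For the defender: with q = P(Fortify), equating Land's and Sea's payoffs gives −13q + 8 = 9q − 5 ⇒ q = 13/22.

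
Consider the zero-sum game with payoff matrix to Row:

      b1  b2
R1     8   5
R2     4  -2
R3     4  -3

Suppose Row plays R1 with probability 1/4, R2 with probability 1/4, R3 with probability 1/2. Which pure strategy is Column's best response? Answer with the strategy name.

b2

If Column plays b1, Row's expected payoff is (1/4)·8 + (1/4)·4 + (1/2)·4 = 5.
If Column plays b2, Row's expected payoff is (1/4)·5 + (1/4)·(-2) + (1/2)·(-3) = -3/4.
Column minimizes Row's payoff; the smallest is -3/4, so the best response is b2.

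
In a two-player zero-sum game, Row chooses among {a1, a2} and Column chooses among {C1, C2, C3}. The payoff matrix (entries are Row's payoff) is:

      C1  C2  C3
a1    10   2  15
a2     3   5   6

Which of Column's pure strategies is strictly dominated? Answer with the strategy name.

C3

C1 holds Row's payoff strictly below C3 in every row: 10 < 15, 3 < 6.
So C3 is strictly dominated for Column.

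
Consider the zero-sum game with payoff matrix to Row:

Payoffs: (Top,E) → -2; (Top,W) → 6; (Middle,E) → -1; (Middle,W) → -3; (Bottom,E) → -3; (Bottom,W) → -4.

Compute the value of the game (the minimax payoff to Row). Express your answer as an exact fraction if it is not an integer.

-6/5

Row minima: Top → -2, Middle → -3, Bottom → -4; maximin = -2.
Column maxima: E → -1, W → 6; minimax = -1.
-2 ≠ -1, so there is no saddle point; optimal play is mixed.
Bottom is strictly dominated by Top, so Row never plays it.
On the remaining 2×2 (Top, Middle vs E, W):
Let Row play Top with probability p. Expected payoff against E: (-2)p + (-1)(1−p) = −p − 1; against W: 6p + (-3)(1−p) = 9p − 3.
Setting these equal: −p − 1 = 9p − 3 ⇒ −10p = -2 ⇒ p = 1/5, and the value is (-1)·(1/5) − 1 = -6/5.
For Column: with q = P(E), equating Top's and Middle's payoffs gives −8q + 6 = 2q − 3 ⇒ q = 9/10.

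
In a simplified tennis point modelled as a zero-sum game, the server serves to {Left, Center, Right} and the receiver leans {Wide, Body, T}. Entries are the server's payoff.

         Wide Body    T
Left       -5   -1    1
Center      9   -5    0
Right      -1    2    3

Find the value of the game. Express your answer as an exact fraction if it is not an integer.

Row minima: Left → -5, Center → -5, Right → -1; maximin = -1.
Column maxima: Wide → 9, Body → 2, T → 3; minimax = 2.
-1 ≠ 2, so there is no saddle point; optimal play is mixed.
Left is strictly dominated by Right, so the server never plays it.
T is strictly dominated by Body (it gives the server strictly more in every row), so the receiver never plays it.
On the remaining 2×2 (Center, Right vs Wide, Body):
Let the server play Center with probability p. Expected payoff against Wide: 9p + (-1)(1−p) = 10p − 1; against Body: (-5)p + 2(1−p) = −7p + 2.
Setting these equal: 10p − 1 = −7p + 2 ⇒ 17p = 3 ⇒ p = 3/17, and the value is (10)·(3/17) − 1 = 13/17.
For the receiver: with q = P(Wide), equating Center's and Right's payoffs gives 14q − 5 = −3q + 2 ⇒ q = 7/17.

13/17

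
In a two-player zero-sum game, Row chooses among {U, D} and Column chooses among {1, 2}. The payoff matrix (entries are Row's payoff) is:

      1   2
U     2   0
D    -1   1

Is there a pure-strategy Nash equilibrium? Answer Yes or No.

No

Row minima: U → 0, D → -1; maximin = 0.
Column maxima: 1 → 2, 2 → 1; minimax = 1.
0 ≠ 1, so no pure-strategy equilibrium exists.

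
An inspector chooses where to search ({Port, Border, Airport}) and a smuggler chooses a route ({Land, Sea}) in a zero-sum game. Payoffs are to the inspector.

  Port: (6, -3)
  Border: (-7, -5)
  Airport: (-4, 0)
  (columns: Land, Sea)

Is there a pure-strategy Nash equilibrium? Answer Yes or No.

No

Row minima: Port → -3, Border → -7, Airport → -4; maximin = -3.
Column maxima: Land → 6, Sea → 0; minimax = 0.
-3 ≠ 0, so no pure-strategy equilibrium exists.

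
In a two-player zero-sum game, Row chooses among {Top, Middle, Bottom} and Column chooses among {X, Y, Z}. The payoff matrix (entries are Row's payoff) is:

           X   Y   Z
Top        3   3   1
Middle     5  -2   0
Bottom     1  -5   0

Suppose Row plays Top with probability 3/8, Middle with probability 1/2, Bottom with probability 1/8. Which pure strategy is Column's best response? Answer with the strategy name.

Y

If Column plays X, Row's expected payoff is (3/8)·3 + (1/2)·5 + (1/8)·1 = 15/4.
If Column plays Y, Row's expected payoff is (3/8)·3 + (1/2)·(-2) + (1/8)·(-5) = -1/2.
If Column plays Z, Row's expected payoff is (3/8)·1 + (1/2)·0 + (1/8)·0 = 3/8.
Column minimizes Row's payoff; the smallest is -1/2, so the best response is Y.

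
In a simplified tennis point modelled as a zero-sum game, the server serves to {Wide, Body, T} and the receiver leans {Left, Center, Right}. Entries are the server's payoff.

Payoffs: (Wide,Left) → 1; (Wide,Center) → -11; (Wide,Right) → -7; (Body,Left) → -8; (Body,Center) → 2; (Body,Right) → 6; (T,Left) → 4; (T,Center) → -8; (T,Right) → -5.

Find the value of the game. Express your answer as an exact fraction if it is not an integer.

-28/11

Row minima: Wide → -11, Body → -8, T → -8; maximin = -8.
Column maxima: Left → 4, Center → 2, Right → 6; minimax = 2.
-8 ≠ 2, so there is no saddle point; optimal play is mixed.
Wide is strictly dominated by T, so the server never plays it.
Right is strictly dominated by Center (it gives the server strictly more in every row), so the receiver never plays it.
On the remaining 2×2 (Body, T vs Left, Center):
Let the server play Body with probability p. Expected payoff against Left: (-8)p + 4(1−p) = −12p + 4; against Center: 2p + (-8)(1−p) = 10p − 8.
Setting these equal: −12p + 4 = 10p − 8 ⇒ −22p = -12 ⇒ p = 6/11, and the value is (-12)·(6/11) + 4 = -28/11.
For the receiver: with q = P(Left), equating Body's and T's payoffs gives −10q + 2 = 12q − 8 ⇒ q = 5/11.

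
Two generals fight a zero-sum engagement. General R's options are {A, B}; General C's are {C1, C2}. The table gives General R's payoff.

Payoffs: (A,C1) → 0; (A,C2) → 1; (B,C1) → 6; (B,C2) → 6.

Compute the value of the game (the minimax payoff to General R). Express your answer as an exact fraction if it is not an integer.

Row minima: A → 0, B → 6; maximin = 6.
Column maxima: C1 → 6, C2 → 6; minimax = 6.
Since maximin = minimax = 6, there is a saddle point and the value is 6.

6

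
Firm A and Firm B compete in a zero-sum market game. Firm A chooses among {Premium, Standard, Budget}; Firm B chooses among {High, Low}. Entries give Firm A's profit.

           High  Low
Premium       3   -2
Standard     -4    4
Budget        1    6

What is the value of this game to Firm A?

Row minima: Premium → -2, Standard → -4, Budget → 1; maximin = 1.
Column maxima: High → 3, Low → 6; minimax = 3.
1 ≠ 3, so there is no saddle point; optimal play is mixed.
Standard is strictly dominated by Budget, so Firm A never plays it.
On the remaining 2×2 (Premium, Budget vs High, Low):
Let Firm A play Premium with probability p. Expected payoff against High: 3p + 1(1−p) = 2p + 1; against Low: (-2)p + 6(1−p) = −8p + 6.
Setting these equal: 2p + 1 = −8p + 6 ⇒ 10p = 5 ⇒ p = 1/2, and the value is (2)·(1/2) + 1 = 2.
For Firm B: with q = P(High), equating Premium's and Budget's payoffs gives 5q − 2 = −5q + 6 ⇒ q = 4/5.

2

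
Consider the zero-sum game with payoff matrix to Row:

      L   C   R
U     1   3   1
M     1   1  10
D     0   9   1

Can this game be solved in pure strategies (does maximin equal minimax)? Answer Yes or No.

Yes

Row minima: U → 1, M → 1, D → 0; maximin = 1.
Column maxima: L → 1, C → 9, R → 10; minimax = 1.
maximin = minimax = 1, so a saddle point exists.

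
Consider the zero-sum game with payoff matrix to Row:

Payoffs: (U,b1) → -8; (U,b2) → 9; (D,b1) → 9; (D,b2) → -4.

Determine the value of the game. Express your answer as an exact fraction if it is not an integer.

49/30

Row minima: U → -8, D → -4; maximin = -4.
Column maxima: b1 → 9, b2 → 9; minimax = 9.
-4 ≠ 9, so there is no saddle point; optimal play is mixed.
Let Row play U with probability p. Expected payoff against b1: (-8)p + 9(1−p) = −17p + 9; against b2: 9p + (-4)(1−p) = 13p − 4.
Setting these equal: −17p + 9 = 13p − 4 ⇒ −30p = -13 ⇒ p = 13/30, and the value is (-17)·(13/30) + 9 = 49/30.
For Column: with q = P(b1), equating U's and D's payoffs gives −17q + 9 = 13q − 4 ⇒ q = 13/30.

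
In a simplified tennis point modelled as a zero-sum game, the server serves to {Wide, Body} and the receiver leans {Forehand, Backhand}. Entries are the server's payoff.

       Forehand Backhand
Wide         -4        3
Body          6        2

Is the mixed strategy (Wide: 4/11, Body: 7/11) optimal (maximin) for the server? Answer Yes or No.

Yes

Against Forehand this mix gives (4/11)·(-4) + (7/11)·6 = 26/11.
Against Backhand this mix gives (4/11)·3 + (7/11)·2 = 26/11.
All of the receiver's active replies (Forehand, Backhand) yield 26/11, and no column does worse for the server. The mix makes the receiver indifferent and guarantees 26/11, so it is optimal.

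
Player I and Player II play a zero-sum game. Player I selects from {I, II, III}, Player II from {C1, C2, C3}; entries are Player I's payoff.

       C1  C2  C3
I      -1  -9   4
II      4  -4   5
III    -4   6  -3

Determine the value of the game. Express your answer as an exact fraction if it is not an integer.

4/9

Row minima: I → -9, II → -4, III → -4; maximin = -4.
Column maxima: C1 → 4, C2 → 6, C3 → 5; minimax = 4.
-4 ≠ 4, so there is no saddle point; optimal play is mixed.
I is strictly dominated by II, so Player I never plays it.
C3 is strictly dominated by C1 (it gives Player I strictly more in every row), so Player II never plays it.
On the remaining 2×2 (II, III vs C1, C2):
Let Player I play II with probability p. Expected payoff against C1: 4p + (-4)(1−p) = 8p − 4; against C2: (-4)p + 6(1−p) = −10p + 6.
Setting these equal: 8p − 4 = −10p + 6 ⇒ 18p = 10 ⇒ p = 5/9, and the value is (8)·(5/9) − 4 = 4/9.
For Player II: with q = P(C1), equating II's and III's payoffs gives 8q − 4 = −10q + 6 ⇒ q = 5/9.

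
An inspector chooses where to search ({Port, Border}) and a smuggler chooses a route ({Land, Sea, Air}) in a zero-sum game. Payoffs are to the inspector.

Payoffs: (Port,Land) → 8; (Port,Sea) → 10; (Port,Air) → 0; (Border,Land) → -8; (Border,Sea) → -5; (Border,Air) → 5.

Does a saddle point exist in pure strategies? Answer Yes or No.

No

Row minima: Port → 0, Border → -8; maximin = 0.
Column maxima: Land → 8, Sea → 10, Air → 5; minimax = 5.
0 ≠ 5, so no pure-strategy equilibrium exists.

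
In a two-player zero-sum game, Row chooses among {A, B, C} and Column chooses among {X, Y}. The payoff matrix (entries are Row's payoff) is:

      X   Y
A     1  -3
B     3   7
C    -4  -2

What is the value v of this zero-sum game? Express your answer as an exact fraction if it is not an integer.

Row minima: A → -3, B → 3, C → -4; maximin = 3.
Column maxima: X → 3, Y → 7; minimax = 3.
Since maximin = minimax = 3, there is a saddle point and the value is 3.

3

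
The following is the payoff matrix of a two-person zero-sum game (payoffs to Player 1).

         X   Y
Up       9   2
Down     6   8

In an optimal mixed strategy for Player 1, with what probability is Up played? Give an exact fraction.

2/9

Row minima: Up → 2, Down → 6; maximin = 6.
Column maxima: X → 9, Y → 8; minimax = 8.
6 ≠ 8, so there is no saddle point; optimal play is mixed.
Let Player 1 play Up with probability p. Expected payoff against X: 9p + 6(1−p) = 3p + 6; against Y: 2p + 8(1−p) = −6p + 8.
Setting these equal: 3p + 6 = −6p + 8 ⇒ 9p = 2 ⇒ p = 2/9, and the value is (3)·(2/9) + 6 = 20/3.
For Player 2: with q = P(X), equating Up's and Down's payoffs gives 7q + 2 = −2q + 8 ⇒ q = 2/3.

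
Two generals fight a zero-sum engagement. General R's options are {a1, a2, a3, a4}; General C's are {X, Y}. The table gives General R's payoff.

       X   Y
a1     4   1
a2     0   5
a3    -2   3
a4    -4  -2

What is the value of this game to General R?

5/2

Row minima: a1 → 1, a2 → 0, a3 → -2, a4 → -4; maximin = 1.
Column maxima: X → 4, Y → 5; minimax = 4.
1 ≠ 4, so there is no saddle point; optimal play is mixed.
a3 is strictly dominated by a2, so General R never plays it.
a4 is strictly dominated by a1, so General R never plays it.
On the remaining 2×2 (a1, a2 vs X, Y):
Let General R play a1 with probability p. Expected payoff against X: 4p + 0(1−p) = 4p; against Y: 1p + 5(1−p) = −4p + 5.
Setting these equal: 4p = −4p + 5 ⇒ 8p = 5 ⇒ p = 5/8, and the value is (4)·(5/8) = 5/2.
For General C: with q = P(X), equating a1's and a2's payoffs gives 3q + 1 = −5q + 5 ⇒ q = 1/2.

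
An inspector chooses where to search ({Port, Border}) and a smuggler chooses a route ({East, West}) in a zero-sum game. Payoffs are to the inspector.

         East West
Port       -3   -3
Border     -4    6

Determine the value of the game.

Row minima: Port → -3, Border → -4; maximin = -3.
Column maxima: East → -3, West → 6; minimax = -3.
Since maximin = minimax = -3, there is a saddle point and the value is -3.

-3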